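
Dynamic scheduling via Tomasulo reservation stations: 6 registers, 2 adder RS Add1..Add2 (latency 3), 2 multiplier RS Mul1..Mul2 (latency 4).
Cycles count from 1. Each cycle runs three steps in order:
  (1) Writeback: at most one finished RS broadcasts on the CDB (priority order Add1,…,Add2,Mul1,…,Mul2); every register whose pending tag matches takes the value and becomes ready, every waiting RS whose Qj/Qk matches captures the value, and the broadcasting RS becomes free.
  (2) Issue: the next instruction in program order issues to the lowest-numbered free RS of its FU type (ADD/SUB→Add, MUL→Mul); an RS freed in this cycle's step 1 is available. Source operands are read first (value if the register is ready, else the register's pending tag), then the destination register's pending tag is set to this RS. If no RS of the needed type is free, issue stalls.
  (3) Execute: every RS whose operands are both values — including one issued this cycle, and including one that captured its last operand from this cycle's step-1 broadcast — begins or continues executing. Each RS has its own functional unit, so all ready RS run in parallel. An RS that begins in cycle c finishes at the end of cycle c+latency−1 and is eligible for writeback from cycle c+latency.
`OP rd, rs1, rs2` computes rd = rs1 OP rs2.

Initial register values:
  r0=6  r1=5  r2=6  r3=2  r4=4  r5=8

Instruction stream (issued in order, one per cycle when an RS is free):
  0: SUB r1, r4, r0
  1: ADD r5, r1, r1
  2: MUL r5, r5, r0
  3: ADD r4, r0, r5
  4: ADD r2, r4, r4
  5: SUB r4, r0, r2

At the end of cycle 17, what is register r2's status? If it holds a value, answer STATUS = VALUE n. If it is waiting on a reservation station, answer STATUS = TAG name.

c1: issue SUB r1<-Add1 | r0:6,r1:Add1,r2:6,r3:2,r4:4,r5:8
c2: issue ADD r5<-Add2 | r0:6,r1:Add1,r2:6,r3:2,r4:4,r5:Add2
c3: issue MUL r5<-Mul1 | r0:6,r1:Add1,r2:6,r3:2,r4:4,r5:Mul1
c4: CDB Add1=-2; issue ADD r4<-Add1 | r0:6,r1:-2,r2:6,r3:2,r4:Add1,r5:Mul1
c5: stall | r0:6,r1:-2,r2:6,r3:2,r4:Add1,r5:Mul1
c6: stall | r0:6,r1:-2,r2:6,r3:2,r4:Add1,r5:Mul1
c7: CDB Add2=-4; issue ADD r2<-Add2 | r0:6,r1:-2,r2:Add2,r3:2,r4:Add1,r5:Mul1
c8: stall | r0:6,r1:-2,r2:Add2,r3:2,r4:Add1,r5:Mul1
c9: stall | r0:6,r1:-2,r2:Add2,r3:2,r4:Add1,r5:Mul1
c10: stall | r0:6,r1:-2,r2:Add2,r3:2,r4:Add1,r5:Mul1
c11: CDB Mul1=-24; stall | r0:6,r1:-2,r2:Add2,r3:2,r4:Add1,r5:-24
c12: stall | r0:6,r1:-2,r2:Add2,r3:2,r4:Add1,r5:-24
c13: stall | r0:6,r1:-2,r2:Add2,r3:2,r4:Add1,r5:-24
c14: CDB Add1=-18; issue SUB r4<-Add1 | r0:6,r1:-2,r2:Add2,r3:2,r4:Add1,r5:-24
c15: - | r0:6,r1:-2,r2:Add2,r3:2,r4:Add1,r5:-24
c16: - | r0:6,r1:-2,r2:Add2,r3:2,r4:Add1,r5:-24
c17: CDB Add2=-36 | r0:6,r1:-2,r2:-36,r3:2,r4:Add1,r5:-24

STATUS = VALUE -36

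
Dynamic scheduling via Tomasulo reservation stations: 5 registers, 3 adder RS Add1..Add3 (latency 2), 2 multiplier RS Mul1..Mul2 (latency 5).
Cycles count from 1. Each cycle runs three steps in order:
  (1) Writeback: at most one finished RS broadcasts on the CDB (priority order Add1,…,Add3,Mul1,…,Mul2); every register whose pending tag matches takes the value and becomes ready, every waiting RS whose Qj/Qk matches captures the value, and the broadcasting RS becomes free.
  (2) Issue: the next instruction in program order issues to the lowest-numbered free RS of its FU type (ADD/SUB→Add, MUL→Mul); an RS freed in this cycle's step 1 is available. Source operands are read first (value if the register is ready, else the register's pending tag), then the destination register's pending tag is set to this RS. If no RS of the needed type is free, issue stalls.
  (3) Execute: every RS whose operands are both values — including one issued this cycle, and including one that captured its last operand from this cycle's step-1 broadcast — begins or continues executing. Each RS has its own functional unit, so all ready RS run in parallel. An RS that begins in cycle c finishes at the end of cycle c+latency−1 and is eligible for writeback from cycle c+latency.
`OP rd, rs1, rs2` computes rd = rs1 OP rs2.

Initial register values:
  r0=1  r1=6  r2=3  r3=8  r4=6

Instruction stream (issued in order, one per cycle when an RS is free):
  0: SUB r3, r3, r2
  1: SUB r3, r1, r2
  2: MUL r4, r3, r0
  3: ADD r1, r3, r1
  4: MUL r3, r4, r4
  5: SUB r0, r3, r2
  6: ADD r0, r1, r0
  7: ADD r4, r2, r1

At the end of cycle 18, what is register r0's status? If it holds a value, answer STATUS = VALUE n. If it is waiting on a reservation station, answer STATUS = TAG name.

c1: issue SUB r3<-Add1 | r0:1,r1:6,r2:3,r3:Add1,r4:6
c2: issue SUB r3<-Add2 | r0:1,r1:6,r2:3,r3:Add2,r4:6
c3: CDB Add1=5; issue MUL r4<-Mul1 | r0:1,r1:6,r2:3,r3:Add2,r4:Mul1
c4: CDB Add2=3; issue ADD r1<-Add1 | r0:1,r1:Add1,r2:3,r3:3,r4:Mul1
c5: issue MUL r3<-Mul2 | r0:1,r1:Add1,r2:3,r3:Mul2,r4:Mul1
c6: CDB Add1=9; issue SUB r0<-Add1 | r0:Add1,r1:9,r2:3,r3:Mul2,r4:Mul1
c7: issue ADD r0<-Add2 | r0:Add2,r1:9,r2:3,r3:Mul2,r4:Mul1
c8: issue ADD r4<-Add3 | r0:Add2,r1:9,r2:3,r3:Mul2,r4:Add3
c9: CDB Mul1=3 | r0:Add2,r1:9,r2:3,r3:Mul2,r4:Add3
c10: CDB Add3=12 | r0:Add2,r1:9,r2:3,r3:Mul2,r4:12
c11: - | r0:Add2,r1:9,r2:3,r3:Mul2,r4:12
c12: - | r0:Add2,r1:9,r2:3,r3:Mul2,r4:12
c13: - | r0:Add2,r1:9,r2:3,r3:Mul2,r4:12
c14: CDB Mul2=9 | r0:Add2,r1:9,r2:3,r3:9,r4:12
c15: - | r0:Add2,r1:9,r2:3,r3:9,r4:12
c16: CDB Add1=6 | r0:Add2,r1:9,r2:3,r3:9,r4:12
c17: - | r0:Add2,r1:9,r2:3,r3:9,r4:12
c18: CDB Add2=15 | r0:15,r1:9,r2:3,r3:9,r4:12

STATUS = VALUE 15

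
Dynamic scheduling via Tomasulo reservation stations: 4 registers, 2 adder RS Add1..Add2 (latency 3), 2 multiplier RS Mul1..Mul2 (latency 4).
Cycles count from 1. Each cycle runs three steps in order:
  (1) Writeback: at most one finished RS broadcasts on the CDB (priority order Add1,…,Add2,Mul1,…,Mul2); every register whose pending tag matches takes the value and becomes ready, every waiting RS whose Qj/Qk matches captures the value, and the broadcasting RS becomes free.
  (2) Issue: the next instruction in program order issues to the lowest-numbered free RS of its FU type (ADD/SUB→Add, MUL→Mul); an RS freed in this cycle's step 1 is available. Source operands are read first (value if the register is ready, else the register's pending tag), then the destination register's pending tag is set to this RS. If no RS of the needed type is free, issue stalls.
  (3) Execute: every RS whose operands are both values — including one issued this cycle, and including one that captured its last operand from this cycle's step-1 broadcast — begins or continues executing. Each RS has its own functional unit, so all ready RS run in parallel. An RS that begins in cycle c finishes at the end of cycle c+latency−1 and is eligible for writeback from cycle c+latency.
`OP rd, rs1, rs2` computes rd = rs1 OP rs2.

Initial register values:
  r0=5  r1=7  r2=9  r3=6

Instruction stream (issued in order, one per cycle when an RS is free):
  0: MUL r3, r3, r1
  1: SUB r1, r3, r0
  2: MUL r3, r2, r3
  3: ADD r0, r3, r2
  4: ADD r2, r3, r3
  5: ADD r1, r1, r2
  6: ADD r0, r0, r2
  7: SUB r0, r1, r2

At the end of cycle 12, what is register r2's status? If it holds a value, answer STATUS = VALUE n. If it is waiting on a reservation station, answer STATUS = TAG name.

STATUS = VALUE 756

cycle 1: issue MUL r3<-Mul1 // r0:5,r1:7,r2:9,r3:Mul1
cycle 2: issue SUB r1<-Add1 // r0:5,r1:Add1,r2:9,r3:Mul1
cycle 3: issue MUL r3<-Mul2 // r0:5,r1:Add1,r2:9,r3:Mul2
cycle 4: issue ADD r0<-Add2 // r0:Add2,r1:Add1,r2:9,r3:Mul2
cycle 5: CDB Mul1=42; stall // r0:Add2,r1:Add1,r2:9,r3:Mul2
cycle 6: stall // r0:Add2,r1:Add1,r2:9,r3:Mul2
cycle 7: stall // r0:Add2,r1:Add1,r2:9,r3:Mul2
cycle 8: CDB Add1=37; issue ADD r2<-Add1 // r0:Add2,r1:37,r2:Add1,r3:Mul2
cycle 9: CDB Mul2=378; stall // r0:Add2,r1:37,r2:Add1,r3:378
cycle 10: stall // r0:Add2,r1:37,r2:Add1,r3:378
cycle 11: stall // r0:Add2,r1:37,r2:Add1,r3:378
cycle 12: CDB Add1=756; issue ADD r1<-Add1 // r0:Add2,r1:Add1,r2:756,r3:378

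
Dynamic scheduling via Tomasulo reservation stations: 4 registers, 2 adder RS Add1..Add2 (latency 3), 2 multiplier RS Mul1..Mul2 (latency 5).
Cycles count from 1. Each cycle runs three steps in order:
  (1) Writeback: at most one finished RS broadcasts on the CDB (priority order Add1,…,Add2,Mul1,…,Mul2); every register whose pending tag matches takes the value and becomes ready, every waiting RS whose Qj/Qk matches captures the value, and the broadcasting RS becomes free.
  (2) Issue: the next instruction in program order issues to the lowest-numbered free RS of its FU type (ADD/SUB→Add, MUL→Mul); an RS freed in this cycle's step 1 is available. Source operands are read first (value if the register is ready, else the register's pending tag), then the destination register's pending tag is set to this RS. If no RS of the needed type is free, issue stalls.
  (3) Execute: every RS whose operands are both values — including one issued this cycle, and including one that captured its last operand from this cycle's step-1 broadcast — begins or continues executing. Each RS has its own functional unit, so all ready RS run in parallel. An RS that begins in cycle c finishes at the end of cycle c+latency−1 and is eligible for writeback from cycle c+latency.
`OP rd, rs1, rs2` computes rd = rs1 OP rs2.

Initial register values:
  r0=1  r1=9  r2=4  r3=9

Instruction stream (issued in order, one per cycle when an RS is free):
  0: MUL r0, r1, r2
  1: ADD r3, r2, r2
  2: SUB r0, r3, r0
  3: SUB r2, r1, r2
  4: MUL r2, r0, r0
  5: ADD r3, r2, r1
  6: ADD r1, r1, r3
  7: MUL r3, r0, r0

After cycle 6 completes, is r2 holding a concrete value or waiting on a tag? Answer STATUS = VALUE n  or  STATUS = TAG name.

cycle 1: issue MUL r0<-Mul1 // r0:Mul1,r1:9,r2:4,r3:9
cycle 2: issue ADD r3<-Add1 // r0:Mul1,r1:9,r2:4,r3:Add1
cycle 3: issue SUB r0<-Add2 // r0:Add2,r1:9,r2:4,r3:Add1
cycle 4: stall // r0:Add2,r1:9,r2:4,r3:Add1
cycle 5: CDB Add1=8; issue SUB r2<-Add1 // r0:Add2,r1:9,r2:Add1,r3:8
cycle 6: CDB Mul1=36; issue MUL r2<-Mul1 // r0:Add2,r1:9,r2:Mul1,r3:8

STATUS = TAG Mul1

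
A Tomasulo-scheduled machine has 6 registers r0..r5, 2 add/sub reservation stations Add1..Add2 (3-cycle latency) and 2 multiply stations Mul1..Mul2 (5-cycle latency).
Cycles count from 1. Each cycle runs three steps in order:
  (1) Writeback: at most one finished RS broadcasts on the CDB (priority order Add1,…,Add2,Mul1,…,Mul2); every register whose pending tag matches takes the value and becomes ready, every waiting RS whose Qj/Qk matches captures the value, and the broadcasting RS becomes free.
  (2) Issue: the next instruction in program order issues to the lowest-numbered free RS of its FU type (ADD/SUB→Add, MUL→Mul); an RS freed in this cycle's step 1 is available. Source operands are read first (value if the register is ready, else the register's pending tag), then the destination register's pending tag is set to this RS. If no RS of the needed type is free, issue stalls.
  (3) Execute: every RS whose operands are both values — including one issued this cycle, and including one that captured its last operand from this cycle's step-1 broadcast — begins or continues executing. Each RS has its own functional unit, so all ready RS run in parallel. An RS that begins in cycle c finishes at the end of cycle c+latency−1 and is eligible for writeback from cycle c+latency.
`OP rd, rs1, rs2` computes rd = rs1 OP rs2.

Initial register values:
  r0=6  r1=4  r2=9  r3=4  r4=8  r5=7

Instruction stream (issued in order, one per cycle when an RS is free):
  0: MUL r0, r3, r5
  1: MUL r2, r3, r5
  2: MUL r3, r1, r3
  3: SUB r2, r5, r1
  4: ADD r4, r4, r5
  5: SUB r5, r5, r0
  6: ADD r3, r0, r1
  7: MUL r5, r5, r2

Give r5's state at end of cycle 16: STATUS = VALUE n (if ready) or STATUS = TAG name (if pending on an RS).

STATUS = TAG Mul1

  c1: issue MUL r0<-Mul1  regs: r0:Mul1,r1:4,r2:9,r3:4,r4:8,r5:7
  c2: issue MUL r2<-Mul2  regs: r0:Mul1,r1:4,r2:Mul2,r3:4,r4:8,r5:7
  c3: stall  regs: r0:Mul1,r1:4,r2:Mul2,r3:4,r4:8,r5:7
  c4: stall  regs: r0:Mul1,r1:4,r2:Mul2,r3:4,r4:8,r5:7
  c5: stall  regs: r0:Mul1,r1:4,r2:Mul2,r3:4,r4:8,r5:7
  c6: CDB Mul1=28; issue MUL r3<-Mul1  regs: r0:28,r1:4,r2:Mul2,r3:Mul1,r4:8,r5:7
  c7: CDB Mul2=28; issue SUB r2<-Add1  regs: r0:28,r1:4,r2:Add1,r3:Mul1,r4:8,r5:7
  c8: issue ADD r4<-Add2  regs: r0:28,r1:4,r2:Add1,r3:Mul1,r4:Add2,r5:7
  c9: stall  regs: r0:28,r1:4,r2:Add1,r3:Mul1,r4:Add2,r5:7
  c10: CDB Add1=3; issue SUB r5<-Add1  regs: r0:28,r1:4,r2:3,r3:Mul1,r4:Add2,r5:Add1
  c11: CDB Add2=15; issue ADD r3<-Add2  regs: r0:28,r1:4,r2:3,r3:Add2,r4:15,r5:Add1
  c12: CDB Mul1=16; issue MUL r5<-Mul1  regs: r0:28,r1:4,r2:3,r3:Add2,r4:15,r5:Mul1
  c13: CDB Add1=-21  regs: r0:28,r1:4,r2:3,r3:Add2,r4:15,r5:Mul1
  c14: CDB Add2=32  regs: r0:28,r1:4,r2:3,r3:32,r4:15,r5:Mul1
  c15: -  regs: r0:28,r1:4,r2:3,r3:32,r4:15,r5:Mul1
  c16: -  regs: r0:28,r1:4,r2:3,r3:32,r4:15,r5:Mul1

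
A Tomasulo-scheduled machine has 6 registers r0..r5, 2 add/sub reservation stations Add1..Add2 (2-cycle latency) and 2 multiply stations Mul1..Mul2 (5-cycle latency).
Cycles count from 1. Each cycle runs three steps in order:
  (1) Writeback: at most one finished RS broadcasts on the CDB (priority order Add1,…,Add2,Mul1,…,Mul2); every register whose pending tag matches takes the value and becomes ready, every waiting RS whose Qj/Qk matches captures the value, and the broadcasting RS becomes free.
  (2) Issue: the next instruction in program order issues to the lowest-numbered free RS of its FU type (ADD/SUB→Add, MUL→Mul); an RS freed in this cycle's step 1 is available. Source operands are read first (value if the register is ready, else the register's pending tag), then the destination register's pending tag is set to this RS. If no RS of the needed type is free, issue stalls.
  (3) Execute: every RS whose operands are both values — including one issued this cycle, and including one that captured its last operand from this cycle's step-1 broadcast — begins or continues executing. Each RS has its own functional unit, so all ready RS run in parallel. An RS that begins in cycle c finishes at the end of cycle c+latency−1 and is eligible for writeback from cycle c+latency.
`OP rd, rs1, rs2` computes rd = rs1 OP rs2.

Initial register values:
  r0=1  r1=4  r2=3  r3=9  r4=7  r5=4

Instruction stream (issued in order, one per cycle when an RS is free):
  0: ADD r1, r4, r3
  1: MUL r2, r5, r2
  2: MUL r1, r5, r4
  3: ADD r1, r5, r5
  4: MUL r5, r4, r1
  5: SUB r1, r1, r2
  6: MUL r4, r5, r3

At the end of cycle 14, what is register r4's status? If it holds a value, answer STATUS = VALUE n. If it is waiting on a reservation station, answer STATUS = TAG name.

c1: issue ADD r1<-Add1 | r0:1,r1:Add1,r2:3,r3:9,r4:7,r5:4
c2: issue MUL r2<-Mul1 | r0:1,r1:Add1,r2:Mul1,r3:9,r4:7,r5:4
c3: CDB Add1=16; issue MUL r1<-Mul2 | r0:1,r1:Mul2,r2:Mul1,r3:9,r4:7,r5:4
c4: issue ADD r1<-Add1 | r0:1,r1:Add1,r2:Mul1,r3:9,r4:7,r5:4
c5: stall | r0:1,r1:Add1,r2:Mul1,r3:9,r4:7,r5:4
c6: CDB Add1=8; stall | r0:1,r1:8,r2:Mul1,r3:9,r4:7,r5:4
c7: CDB Mul1=12; issue MUL r5<-Mul1 | r0:1,r1:8,r2:12,r3:9,r4:7,r5:Mul1
c8: CDB Mul2=28; issue SUB r1<-Add1 | r0:1,r1:Add1,r2:12,r3:9,r4:7,r5:Mul1
c9: issue MUL r4<-Mul2 | r0:1,r1:Add1,r2:12,r3:9,r4:Mul2,r5:Mul1
c10: CDB Add1=-4 | r0:1,r1:-4,r2:12,r3:9,r4:Mul2,r5:Mul1
c11: - | r0:1,r1:-4,r2:12,r3:9,r4:Mul2,r5:Mul1
c12: CDB Mul1=56 | r0:1,r1:-4,r2:12,r3:9,r4:Mul2,r5:56
c13: - | r0:1,r1:-4,r2:12,r3:9,r4:Mul2,r5:56
c14: - | r0:1,r1:-4,r2:12,r3:9,r4:Mul2,r5:56

STATUS = TAG Mul2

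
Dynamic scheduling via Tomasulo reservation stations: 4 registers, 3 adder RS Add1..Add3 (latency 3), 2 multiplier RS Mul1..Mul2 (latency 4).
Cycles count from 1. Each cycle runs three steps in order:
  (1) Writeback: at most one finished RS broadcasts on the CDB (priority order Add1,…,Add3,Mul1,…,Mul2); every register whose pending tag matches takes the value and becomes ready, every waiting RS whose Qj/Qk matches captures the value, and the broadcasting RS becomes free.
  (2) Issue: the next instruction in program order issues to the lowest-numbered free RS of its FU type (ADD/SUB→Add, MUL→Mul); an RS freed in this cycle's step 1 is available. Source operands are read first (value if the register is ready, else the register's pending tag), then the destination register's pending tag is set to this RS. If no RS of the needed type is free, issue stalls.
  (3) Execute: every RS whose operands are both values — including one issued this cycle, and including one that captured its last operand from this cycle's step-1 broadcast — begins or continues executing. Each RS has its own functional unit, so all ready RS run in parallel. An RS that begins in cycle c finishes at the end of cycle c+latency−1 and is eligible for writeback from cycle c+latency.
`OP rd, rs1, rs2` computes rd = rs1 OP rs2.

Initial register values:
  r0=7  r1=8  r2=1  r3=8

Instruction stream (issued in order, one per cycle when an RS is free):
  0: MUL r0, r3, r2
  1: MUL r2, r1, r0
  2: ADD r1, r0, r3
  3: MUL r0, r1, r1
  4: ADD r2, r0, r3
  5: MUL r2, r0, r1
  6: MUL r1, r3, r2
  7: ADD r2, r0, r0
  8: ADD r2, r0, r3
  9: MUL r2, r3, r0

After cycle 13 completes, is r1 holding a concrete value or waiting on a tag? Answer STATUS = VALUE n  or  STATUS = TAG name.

STATUS = TAG Mul1

  c1: issue MUL r0<-Mul1  regs: r0:Mul1,r1:8,r2:1,r3:8
  c2: issue MUL r2<-Mul2  regs: r0:Mul1,r1:8,r2:Mul2,r3:8
  c3: issue ADD r1<-Add1  regs: r0:Mul1,r1:Add1,r2:Mul2,r3:8
  c4: stall  regs: r0:Mul1,r1:Add1,r2:Mul2,r3:8
  c5: CDB Mul1=8; issue MUL r0<-Mul1  regs: r0:Mul1,r1:Add1,r2:Mul2,r3:8
  c6: issue ADD r2<-Add2  regs: r0:Mul1,r1:Add1,r2:Add2,r3:8
  c7: stall  regs: r0:Mul1,r1:Add1,r2:Add2,r3:8
  c8: CDB Add1=16; stall  regs: r0:Mul1,r1:16,r2:Add2,r3:8
  c9: CDB Mul2=64; issue MUL r2<-Mul2  regs: r0:Mul1,r1:16,r2:Mul2,r3:8
  c10: stall  regs: r0:Mul1,r1:16,r2:Mul2,r3:8
  c11: stall  regs: r0:Mul1,r1:16,r2:Mul2,r3:8
  c12: CDB Mul1=256; issue MUL r1<-Mul1  regs: r0:256,r1:Mul1,r2:Mul2,r3:8
  c13: issue ADD r2<-Add1  regs: r0:256,r1:Mul1,r2:Add1,r3:8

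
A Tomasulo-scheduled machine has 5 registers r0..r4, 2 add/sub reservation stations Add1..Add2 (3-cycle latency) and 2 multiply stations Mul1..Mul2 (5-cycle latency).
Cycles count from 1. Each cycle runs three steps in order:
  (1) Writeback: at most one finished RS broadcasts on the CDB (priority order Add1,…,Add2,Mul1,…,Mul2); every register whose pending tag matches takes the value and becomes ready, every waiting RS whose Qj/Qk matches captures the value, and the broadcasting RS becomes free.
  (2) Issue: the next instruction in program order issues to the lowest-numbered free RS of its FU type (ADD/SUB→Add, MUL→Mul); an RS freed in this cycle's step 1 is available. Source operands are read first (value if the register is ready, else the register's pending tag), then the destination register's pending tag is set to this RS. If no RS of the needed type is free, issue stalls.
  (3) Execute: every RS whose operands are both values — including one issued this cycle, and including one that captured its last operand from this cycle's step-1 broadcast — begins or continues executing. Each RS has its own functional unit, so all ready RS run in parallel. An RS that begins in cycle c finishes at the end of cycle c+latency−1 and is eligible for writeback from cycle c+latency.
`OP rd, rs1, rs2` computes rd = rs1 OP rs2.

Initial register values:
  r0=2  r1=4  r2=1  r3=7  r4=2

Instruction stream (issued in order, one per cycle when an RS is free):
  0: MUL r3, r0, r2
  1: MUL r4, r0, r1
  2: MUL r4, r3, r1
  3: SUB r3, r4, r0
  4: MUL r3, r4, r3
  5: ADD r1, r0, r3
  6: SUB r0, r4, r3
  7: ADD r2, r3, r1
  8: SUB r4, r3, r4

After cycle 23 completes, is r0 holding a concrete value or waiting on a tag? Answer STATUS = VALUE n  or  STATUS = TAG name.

STATUS = VALUE -40

c1: issue MUL r3<-Mul1 | r0:2,r1:4,r2:1,r3:Mul1,r4:2
c2: issue MUL r4<-Mul2 | r0:2,r1:4,r2:1,r3:Mul1,r4:Mul2
c3: stall | r0:2,r1:4,r2:1,r3:Mul1,r4:Mul2
c4: stall | r0:2,r1:4,r2:1,r3:Mul1,r4:Mul2
c5: stall | r0:2,r1:4,r2:1,r3:Mul1,r4:Mul2
c6: CDB Mul1=2; issue MUL r4<-Mul1 | r0:2,r1:4,r2:1,r3:2,r4:Mul1
c7: CDB Mul2=8; issue SUB r3<-Add1 | r0:2,r1:4,r2:1,r3:Add1,r4:Mul1
c8: issue MUL r3<-Mul2 | r0:2,r1:4,r2:1,r3:Mul2,r4:Mul1
c9: issue ADD r1<-Add2 | r0:2,r1:Add2,r2:1,r3:Mul2,r4:Mul1
c10: stall | r0:2,r1:Add2,r2:1,r3:Mul2,r4:Mul1
c11: CDB Mul1=8; stall | r0:2,r1:Add2,r2:1,r3:Mul2,r4:8
c12: stall | r0:2,r1:Add2,r2:1,r3:Mul2,r4:8
c13: stall | r0:2,r1:Add2,r2:1,r3:Mul2,r4:8
c14: CDB Add1=6; issue SUB r0<-Add1 | r0:Add1,r1:Add2,r2:1,r3:Mul2,r4:8
c15: stall | r0:Add1,r1:Add2,r2:1,r3:Mul2,r4:8
c16: stall | r0:Add1,r1:Add2,r2:1,r3:Mul2,r4:8
c17: stall | r0:Add1,r1:Add2,r2:1,r3:Mul2,r4:8
c18: stall | r0:Add1,r1:Add2,r2:1,r3:Mul2,r4:8
c19: CDB Mul2=48; stall | r0:Add1,r1:Add2,r2:1,r3:48,r4:8
c20: stall | r0:Add1,r1:Add2,r2:1,r3:48,r4:8
c21: stall | r0:Add1,r1:Add2,r2:1,r3:48,r4:8
c22: CDB Add1=-40; issue ADD r2<-Add1 | r0:-40,r1:Add2,r2:Add1,r3:48,r4:8
c23: CDB Add2=50; issue SUB r4<-Add2 | r0:-40,r1:50,r2:Add1,r3:48,r4:Add2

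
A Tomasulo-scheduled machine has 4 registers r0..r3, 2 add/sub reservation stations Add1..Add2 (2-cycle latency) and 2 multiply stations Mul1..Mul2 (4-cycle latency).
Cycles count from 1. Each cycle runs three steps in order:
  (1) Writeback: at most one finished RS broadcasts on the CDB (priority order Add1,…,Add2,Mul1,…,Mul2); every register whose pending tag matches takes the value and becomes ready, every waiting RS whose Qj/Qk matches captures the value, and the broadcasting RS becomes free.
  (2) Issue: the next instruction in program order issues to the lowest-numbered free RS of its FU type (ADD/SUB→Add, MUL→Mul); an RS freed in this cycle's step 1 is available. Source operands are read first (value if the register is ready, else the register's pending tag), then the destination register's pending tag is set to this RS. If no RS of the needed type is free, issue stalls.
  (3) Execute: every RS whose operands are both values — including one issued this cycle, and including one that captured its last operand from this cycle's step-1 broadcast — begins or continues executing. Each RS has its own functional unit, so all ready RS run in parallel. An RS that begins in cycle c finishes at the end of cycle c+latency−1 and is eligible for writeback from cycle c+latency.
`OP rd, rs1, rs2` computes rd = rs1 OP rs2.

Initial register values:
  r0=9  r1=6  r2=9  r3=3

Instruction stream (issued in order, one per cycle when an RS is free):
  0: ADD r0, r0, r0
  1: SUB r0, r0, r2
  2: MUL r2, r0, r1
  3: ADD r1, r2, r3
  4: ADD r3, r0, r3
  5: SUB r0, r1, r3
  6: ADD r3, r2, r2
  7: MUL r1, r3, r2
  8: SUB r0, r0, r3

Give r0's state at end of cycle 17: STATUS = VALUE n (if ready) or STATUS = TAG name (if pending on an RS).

cycle 1: issue ADD r0<-Add1 // r0:Add1,r1:6,r2:9,r3:3
cycle 2: issue SUB r0<-Add2 // r0:Add2,r1:6,r2:9,r3:3
cycle 3: CDB Add1=18; issue MUL r2<-Mul1 // r0:Add2,r1:6,r2:Mul1,r3:3
cycle 4: issue ADD r1<-Add1 // r0:Add2,r1:Add1,r2:Mul1,r3:3
cycle 5: CDB Add2=9; issue ADD r3<-Add2 // r0:9,r1:Add1,r2:Mul1,r3:Add2
cycle 6: stall // r0:9,r1:Add1,r2:Mul1,r3:Add2
cycle 7: CDB Add2=12; issue SUB r0<-Add2 // r0:Add2,r1:Add1,r2:Mul1,r3:12
cycle 8: stall // r0:Add2,r1:Add1,r2:Mul1,r3:12
cycle 9: CDB Mul1=54; stall // r0:Add2,r1:Add1,r2:54,r3:12
cycle 10: stall // r0:Add2,r1:Add1,r2:54,r3:12
cycle 11: CDB Add1=57; issue ADD r3<-Add1 // r0:Add2,r1:57,r2:54,r3:Add1
cycle 12: issue MUL r1<-Mul1 // r0:Add2,r1:Mul1,r2:54,r3:Add1
cycle 13: CDB Add1=108; issue SUB r0<-Add1 // r0:Add1,r1:Mul1,r2:54,r3:108
cycle 14: CDB Add2=45 // r0:Add1,r1:Mul1,r2:54,r3:108
cycle 15: - // r0:Add1,r1:Mul1,r2:54,r3:108
cycle 16: CDB Add1=-63 // r0:-63,r1:Mul1,r2:54,r3:108
cycle 17: CDB Mul1=5832 // r0:-63,r1:5832,r2:54,r3:108

STATUS = VALUE -63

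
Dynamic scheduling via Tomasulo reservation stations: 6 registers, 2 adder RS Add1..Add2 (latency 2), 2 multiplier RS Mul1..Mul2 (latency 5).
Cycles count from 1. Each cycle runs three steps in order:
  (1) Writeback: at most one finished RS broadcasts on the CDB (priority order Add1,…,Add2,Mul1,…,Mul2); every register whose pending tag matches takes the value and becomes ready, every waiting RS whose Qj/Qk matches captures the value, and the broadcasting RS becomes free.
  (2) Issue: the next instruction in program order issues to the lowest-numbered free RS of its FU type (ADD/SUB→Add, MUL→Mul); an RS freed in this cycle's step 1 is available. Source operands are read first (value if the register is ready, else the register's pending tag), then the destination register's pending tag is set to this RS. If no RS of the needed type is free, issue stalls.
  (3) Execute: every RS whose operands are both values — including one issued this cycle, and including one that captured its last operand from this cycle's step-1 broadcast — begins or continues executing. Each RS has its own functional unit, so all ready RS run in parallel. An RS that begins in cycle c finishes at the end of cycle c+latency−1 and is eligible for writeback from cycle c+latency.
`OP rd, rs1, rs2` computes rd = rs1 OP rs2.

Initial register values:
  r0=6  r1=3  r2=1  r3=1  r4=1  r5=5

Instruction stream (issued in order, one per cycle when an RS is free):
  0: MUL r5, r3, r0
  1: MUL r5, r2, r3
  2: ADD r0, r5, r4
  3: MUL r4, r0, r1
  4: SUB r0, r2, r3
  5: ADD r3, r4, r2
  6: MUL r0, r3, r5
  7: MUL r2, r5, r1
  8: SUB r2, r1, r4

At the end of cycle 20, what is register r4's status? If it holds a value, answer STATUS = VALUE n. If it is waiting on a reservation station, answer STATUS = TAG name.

cycle 1: issue MUL r5<-Mul1 // r0:6,r1:3,r2:1,r3:1,r4:1,r5:Mul1
cycle 2: issue MUL r5<-Mul2 // r0:6,r1:3,r2:1,r3:1,r4:1,r5:Mul2
cycle 3: issue ADD r0<-Add1 // r0:Add1,r1:3,r2:1,r3:1,r4:1,r5:Mul2
cycle 4: stall // r0:Add1,r1:3,r2:1,r3:1,r4:1,r5:Mul2
cycle 5: stall // r0:Add1,r1:3,r2:1,r3:1,r4:1,r5:Mul2
cycle 6: CDB Mul1=6; issue MUL r4<-Mul1 // r0:Add1,r1:3,r2:1,r3:1,r4:Mul1,r5:Mul2
cycle 7: CDB Mul2=1; issue SUB r0<-Add2 // r0:Add2,r1:3,r2:1,r3:1,r4:Mul1,r5:1
cycle 8: stall // r0:Add2,r1:3,r2:1,r3:1,r4:Mul1,r5:1
cycle 9: CDB Add1=2; issue ADD r3<-Add1 // r0:Add2,r1:3,r2:1,r3:Add1,r4:Mul1,r5:1
cycle 10: CDB Add2=0; issue MUL r0<-Mul2 // r0:Mul2,r1:3,r2:1,r3:Add1,r4:Mul1,r5:1
cycle 11: stall // r0:Mul2,r1:3,r2:1,r3:Add1,r4:Mul1,r5:1
cycle 12: stall // r0:Mul2,r1:3,r2:1,r3:Add1,r4:Mul1,r5:1
cycle 13: stall // r0:Mul2,r1:3,r2:1,r3:Add1,r4:Mul1,r5:1
cycle 14: CDB Mul1=6; issue MUL r2<-Mul1 // r0:Mul2,r1:3,r2:Mul1,r3:Add1,r4:6,r5:1
cycle 15: issue SUB r2<-Add2 // r0:Mul2,r1:3,r2:Add2,r3:Add1,r4:6,r5:1
cycle 16: CDB Add1=7 // r0:Mul2,r1:3,r2:Add2,r3:7,r4:6,r5:1
cycle 17: CDB Add2=-3 // r0:Mul2,r1:3,r2:-3,r3:7,r4:6,r5:1
cycle 18: - // r0:Mul2,r1:3,r2:-3,r3:7,r4:6,r5:1
cycle 19: CDB Mul1=3 // r0:Mul2,r1:3,r2:-3,r3:7,r4:6,r5:1
cycle 20: - // r0:Mul2,r1:3,r2:-3,r3:7,r4:6,r5:1

STATUS = VALUE 6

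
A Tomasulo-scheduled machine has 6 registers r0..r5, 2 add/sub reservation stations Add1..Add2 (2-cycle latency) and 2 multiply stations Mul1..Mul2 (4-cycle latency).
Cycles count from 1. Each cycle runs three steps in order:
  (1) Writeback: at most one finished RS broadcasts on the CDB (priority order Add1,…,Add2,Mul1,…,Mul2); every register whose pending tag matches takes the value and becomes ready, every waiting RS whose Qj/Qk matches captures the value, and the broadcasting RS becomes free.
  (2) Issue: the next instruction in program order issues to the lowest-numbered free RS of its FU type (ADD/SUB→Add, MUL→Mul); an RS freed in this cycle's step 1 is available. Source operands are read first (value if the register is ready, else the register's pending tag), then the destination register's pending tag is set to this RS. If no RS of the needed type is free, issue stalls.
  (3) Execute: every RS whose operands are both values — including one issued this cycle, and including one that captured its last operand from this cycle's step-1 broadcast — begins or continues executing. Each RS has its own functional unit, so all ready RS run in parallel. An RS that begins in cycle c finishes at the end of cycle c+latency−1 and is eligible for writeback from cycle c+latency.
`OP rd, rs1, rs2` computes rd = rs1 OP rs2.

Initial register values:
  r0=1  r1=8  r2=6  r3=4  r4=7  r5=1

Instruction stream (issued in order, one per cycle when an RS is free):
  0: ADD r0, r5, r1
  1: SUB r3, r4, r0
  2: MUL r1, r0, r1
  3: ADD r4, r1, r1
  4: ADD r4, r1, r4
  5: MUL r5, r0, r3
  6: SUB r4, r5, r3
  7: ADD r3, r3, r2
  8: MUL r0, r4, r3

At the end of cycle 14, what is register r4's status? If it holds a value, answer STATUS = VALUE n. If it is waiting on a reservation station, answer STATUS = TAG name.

STATUS = VALUE -16

  c1: issue ADD r0<-Add1  regs: r0:Add1,r1:8,r2:6,r3:4,r4:7,r5:1
  c2: issue SUB r3<-Add2  regs: r0:Add1,r1:8,r2:6,r3:Add2,r4:7,r5:1
  c3: CDB Add1=9; issue MUL r1<-Mul1  regs: r0:9,r1:Mul1,r2:6,r3:Add2,r4:7,r5:1
  c4: issue ADD r4<-Add1  regs: r0:9,r1:Mul1,r2:6,r3:Add2,r4:Add1,r5:1
  c5: CDB Add2=-2; issue ADD r4<-Add2  regs: r0:9,r1:Mul1,r2:6,r3:-2,r4:Add2,r5:1
  c6: issue MUL r5<-Mul2  regs: r0:9,r1:Mul1,r2:6,r3:-2,r4:Add2,r5:Mul2
  c7: CDB Mul1=72; stall  regs: r0:9,r1:72,r2:6,r3:-2,r4:Add2,r5:Mul2
  c8: stall  regs: r0:9,r1:72,r2:6,r3:-2,r4:Add2,r5:Mul2
  c9: CDB Add1=144; issue SUB r4<-Add1  regs: r0:9,r1:72,r2:6,r3:-2,r4:Add1,r5:Mul2
  c10: CDB Mul2=-18; stall  regs: r0:9,r1:72,r2:6,r3:-2,r4:Add1,r5:-18
  c11: CDB Add2=216; issue ADD r3<-Add2  regs: r0:9,r1:72,r2:6,r3:Add2,r4:Add1,r5:-18
  c12: CDB Add1=-16; issue MUL r0<-Mul1  regs: r0:Mul1,r1:72,r2:6,r3:Add2,r4:-16,r5:-18
  c13: CDB Add2=4  regs: r0:Mul1,r1:72,r2:6,r3:4,r4:-16,r5:-18
  c14: -  regs: r0:Mul1,r1:72,r2:6,r3:4,r4:-16,r5:-18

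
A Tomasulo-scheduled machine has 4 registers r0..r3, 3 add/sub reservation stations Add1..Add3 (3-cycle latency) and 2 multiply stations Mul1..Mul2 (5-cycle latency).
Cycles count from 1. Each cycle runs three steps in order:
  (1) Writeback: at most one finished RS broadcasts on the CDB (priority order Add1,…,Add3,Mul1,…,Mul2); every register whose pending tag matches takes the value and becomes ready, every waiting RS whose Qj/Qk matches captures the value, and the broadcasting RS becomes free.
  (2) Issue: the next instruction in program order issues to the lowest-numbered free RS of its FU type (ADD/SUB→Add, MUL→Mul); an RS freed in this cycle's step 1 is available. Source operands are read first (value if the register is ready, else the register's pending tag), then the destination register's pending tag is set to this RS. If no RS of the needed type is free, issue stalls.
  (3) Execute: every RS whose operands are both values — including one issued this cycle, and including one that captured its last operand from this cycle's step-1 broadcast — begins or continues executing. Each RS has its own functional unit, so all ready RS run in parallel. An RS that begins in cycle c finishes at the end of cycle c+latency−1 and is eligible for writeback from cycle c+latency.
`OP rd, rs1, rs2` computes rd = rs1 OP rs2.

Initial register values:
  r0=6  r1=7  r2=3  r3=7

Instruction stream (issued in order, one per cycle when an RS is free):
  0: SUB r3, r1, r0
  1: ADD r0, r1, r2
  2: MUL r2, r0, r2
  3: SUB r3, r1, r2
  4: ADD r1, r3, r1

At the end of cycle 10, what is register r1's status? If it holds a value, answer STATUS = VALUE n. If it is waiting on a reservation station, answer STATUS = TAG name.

STATUS = TAG Add2

  c1: issue SUB r3<-Add1  regs: r0:6,r1:7,r2:3,r3:Add1
  c2: issue ADD r0<-Add2  regs: r0:Add2,r1:7,r2:3,r3:Add1
  c3: issue MUL r2<-Mul1  regs: r0:Add2,r1:7,r2:Mul1,r3:Add1
  c4: CDB Add1=1; issue SUB r3<-Add1  regs: r0:Add2,r1:7,r2:Mul1,r3:Add1
  c5: CDB Add2=10; issue ADD r1<-Add2  regs: r0:10,r1:Add2,r2:Mul1,r3:Add1
  c6: -  regs: r0:10,r1:Add2,r2:Mul1,r3:Add1
  c7: -  regs: r0:10,r1:Add2,r2:Mul1,r3:Add1
  c8: -  regs: r0:10,r1:Add2,r2:Mul1,r3:Add1
  c9: -  regs: r0:10,r1:Add2,r2:Mul1,r3:Add1
  c10: CDB Mul1=30  regs: r0:10,r1:Add2,r2:30,r3:Add1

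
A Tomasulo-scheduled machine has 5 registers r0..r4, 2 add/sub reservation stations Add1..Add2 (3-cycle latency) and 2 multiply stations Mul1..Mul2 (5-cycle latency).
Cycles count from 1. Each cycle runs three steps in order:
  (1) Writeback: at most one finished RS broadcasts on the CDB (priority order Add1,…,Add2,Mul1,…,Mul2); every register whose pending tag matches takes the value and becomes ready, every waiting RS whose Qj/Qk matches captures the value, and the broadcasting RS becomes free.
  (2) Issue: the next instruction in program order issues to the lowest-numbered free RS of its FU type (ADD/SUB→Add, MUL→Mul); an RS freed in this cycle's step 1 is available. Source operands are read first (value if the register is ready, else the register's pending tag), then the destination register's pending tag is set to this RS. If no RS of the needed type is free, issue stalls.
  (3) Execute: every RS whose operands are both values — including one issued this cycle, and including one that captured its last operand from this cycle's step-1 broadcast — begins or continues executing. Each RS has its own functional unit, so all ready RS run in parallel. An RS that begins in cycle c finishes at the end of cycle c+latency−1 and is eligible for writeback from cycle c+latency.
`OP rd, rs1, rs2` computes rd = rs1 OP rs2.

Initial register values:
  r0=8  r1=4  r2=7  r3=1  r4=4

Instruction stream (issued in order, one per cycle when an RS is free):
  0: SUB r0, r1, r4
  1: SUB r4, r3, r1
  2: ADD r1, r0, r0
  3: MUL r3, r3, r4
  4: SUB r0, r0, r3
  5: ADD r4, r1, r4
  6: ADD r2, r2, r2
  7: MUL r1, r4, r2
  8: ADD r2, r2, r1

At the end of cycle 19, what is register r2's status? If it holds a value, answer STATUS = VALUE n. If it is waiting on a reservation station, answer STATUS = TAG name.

c1: issue SUB r0<-Add1 | r0:Add1,r1:4,r2:7,r3:1,r4:4
c2: issue SUB r4<-Add2 | r0:Add1,r1:4,r2:7,r3:1,r4:Add2
c3: stall | r0:Add1,r1:4,r2:7,r3:1,r4:Add2
c4: CDB Add1=0; issue ADD r1<-Add1 | r0:0,r1:Add1,r2:7,r3:1,r4:Add2
c5: CDB Add2=-3; issue MUL r3<-Mul1 | r0:0,r1:Add1,r2:7,r3:Mul1,r4:-3
c6: issue SUB r0<-Add2 | r0:Add2,r1:Add1,r2:7,r3:Mul1,r4:-3
c7: CDB Add1=0; issue ADD r4<-Add1 | r0:Add2,r1:0,r2:7,r3:Mul1,r4:Add1
c8: stall | r0:Add2,r1:0,r2:7,r3:Mul1,r4:Add1
c9: stall | r0:Add2,r1:0,r2:7,r3:Mul1,r4:Add1
c10: CDB Add1=-3; issue ADD r2<-Add1 | r0:Add2,r1:0,r2:Add1,r3:Mul1,r4:-3
c11: CDB Mul1=-3; issue MUL r1<-Mul1 | r0:Add2,r1:Mul1,r2:Add1,r3:-3,r4:-3
c12: stall | r0:Add2,r1:Mul1,r2:Add1,r3:-3,r4:-3
c13: CDB Add1=14; issue ADD r2<-Add1 | r0:Add2,r1:Mul1,r2:Add1,r3:-3,r4:-3
c14: CDB Add2=3 | r0:3,r1:Mul1,r2:Add1,r3:-3,r4:-3
c15: - | r0:3,r1:Mul1,r2:Add1,r3:-3,r4:-3
c16: - | r0:3,r1:Mul1,r2:Add1,r3:-3,r4:-3
c17: - | r0:3,r1:Mul1,r2:Add1,r3:-3,r4:-3
c18: CDB Mul1=-42 | r0:3,r1:-42,r2:Add1,r3:-3,r4:-3
c19: - | r0:3,r1:-42,r2:Add1,r3:-3,r4:-3

STATUS = TAG Add1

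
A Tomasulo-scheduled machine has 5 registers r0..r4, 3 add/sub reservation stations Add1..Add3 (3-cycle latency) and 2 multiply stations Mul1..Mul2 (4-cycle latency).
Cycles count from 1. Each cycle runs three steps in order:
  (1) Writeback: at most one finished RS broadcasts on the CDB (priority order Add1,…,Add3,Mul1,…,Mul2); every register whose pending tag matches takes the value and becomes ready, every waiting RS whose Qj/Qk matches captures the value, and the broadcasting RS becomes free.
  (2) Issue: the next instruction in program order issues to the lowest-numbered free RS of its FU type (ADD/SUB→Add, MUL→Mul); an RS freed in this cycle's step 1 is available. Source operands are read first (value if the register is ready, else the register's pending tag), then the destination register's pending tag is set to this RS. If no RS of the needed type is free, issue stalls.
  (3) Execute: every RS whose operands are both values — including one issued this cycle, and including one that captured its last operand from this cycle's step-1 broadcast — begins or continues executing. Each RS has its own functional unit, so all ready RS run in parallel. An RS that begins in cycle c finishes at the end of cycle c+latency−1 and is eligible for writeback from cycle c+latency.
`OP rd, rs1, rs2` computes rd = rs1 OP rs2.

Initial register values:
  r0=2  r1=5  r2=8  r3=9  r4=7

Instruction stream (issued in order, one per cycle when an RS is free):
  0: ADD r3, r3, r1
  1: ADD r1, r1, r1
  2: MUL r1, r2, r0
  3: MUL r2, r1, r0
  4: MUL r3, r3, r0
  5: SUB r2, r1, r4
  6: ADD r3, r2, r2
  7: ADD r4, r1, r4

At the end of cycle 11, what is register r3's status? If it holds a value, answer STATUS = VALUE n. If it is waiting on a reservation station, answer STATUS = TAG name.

  c1: issue ADD r3<-Add1  regs: r0:2,r1:5,r2:8,r3:Add1,r4:7
  c2: issue ADD r1<-Add2  regs: r0:2,r1:Add2,r2:8,r3:Add1,r4:7
  c3: issue MUL r1<-Mul1  regs: r0:2,r1:Mul1,r2:8,r3:Add1,r4:7
  c4: CDB Add1=14; issue MUL r2<-Mul2  regs: r0:2,r1:Mul1,r2:Mul2,r3:14,r4:7
  c5: CDB Add2=10; stall  regs: r0:2,r1:Mul1,r2:Mul2,r3:14,r4:7
  c6: stall  regs: r0:2,r1:Mul1,r2:Mul2,r3:14,r4:7
  c7: CDB Mul1=16; issue MUL r3<-Mul1  regs: r0:2,r1:16,r2:Mul2,r3:Mul1,r4:7
  c8: issue SUB r2<-Add1  regs: r0:2,r1:16,r2:Add1,r3:Mul1,r4:7
  c9: issue ADD r3<-Add2  regs: r0:2,r1:16,r2:Add1,r3:Add2,r4:7
  c10: issue ADD r4<-Add3  regs: r0:2,r1:16,r2:Add1,r3:Add2,r4:Add3
  c11: CDB Add1=9  regs: r0:2,r1:16,r2:9,r3:Add2,r4:Add3

STATUS = TAG Add2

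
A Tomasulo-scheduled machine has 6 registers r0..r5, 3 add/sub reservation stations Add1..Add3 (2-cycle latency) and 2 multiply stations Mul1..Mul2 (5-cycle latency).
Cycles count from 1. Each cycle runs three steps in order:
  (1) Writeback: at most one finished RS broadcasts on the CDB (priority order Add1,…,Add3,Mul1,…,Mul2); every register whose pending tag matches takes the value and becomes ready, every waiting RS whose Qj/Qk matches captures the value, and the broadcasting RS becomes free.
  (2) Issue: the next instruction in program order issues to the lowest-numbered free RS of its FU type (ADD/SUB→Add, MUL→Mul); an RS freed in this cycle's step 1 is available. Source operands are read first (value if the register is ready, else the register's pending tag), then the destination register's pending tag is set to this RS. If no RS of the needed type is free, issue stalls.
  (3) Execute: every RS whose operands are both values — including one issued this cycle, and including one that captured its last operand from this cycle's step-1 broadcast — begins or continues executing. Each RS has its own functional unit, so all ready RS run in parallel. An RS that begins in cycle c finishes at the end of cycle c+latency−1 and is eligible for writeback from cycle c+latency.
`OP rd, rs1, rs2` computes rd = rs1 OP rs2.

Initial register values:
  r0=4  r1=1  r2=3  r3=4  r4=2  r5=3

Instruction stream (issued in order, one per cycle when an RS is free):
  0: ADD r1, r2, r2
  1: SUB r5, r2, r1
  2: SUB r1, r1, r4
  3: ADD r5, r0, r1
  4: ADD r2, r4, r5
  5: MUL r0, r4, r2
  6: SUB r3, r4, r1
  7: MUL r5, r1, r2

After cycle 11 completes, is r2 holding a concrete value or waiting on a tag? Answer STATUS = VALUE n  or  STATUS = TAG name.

c1: issue ADD r1<-Add1 | r0:4,r1:Add1,r2:3,r3:4,r4:2,r5:3
c2: issue SUB r5<-Add2 | r0:4,r1:Add1,r2:3,r3:4,r4:2,r5:Add2
c3: CDB Add1=6; issue SUB r1<-Add1 | r0:4,r1:Add1,r2:3,r3:4,r4:2,r5:Add2
c4: issue ADD r5<-Add3 | r0:4,r1:Add1,r2:3,r3:4,r4:2,r5:Add3
c5: CDB Add1=4; issue ADD r2<-Add1 | r0:4,r1:4,r2:Add1,r3:4,r4:2,r5:Add3
c6: CDB Add2=-3; issue MUL r0<-Mul1 | r0:Mul1,r1:4,r2:Add1,r3:4,r4:2,r5:Add3
c7: CDB Add3=8; issue SUB r3<-Add2 | r0:Mul1,r1:4,r2:Add1,r3:Add2,r4:2,r5:8
c8: issue MUL r5<-Mul2 | r0:Mul1,r1:4,r2:Add1,r3:Add2,r4:2,r5:Mul2
c9: CDB Add1=10 | r0:Mul1,r1:4,r2:10,r3:Add2,r4:2,r5:Mul2
c10: CDB Add2=-2 | r0:Mul1,r1:4,r2:10,r3:-2,r4:2,r5:Mul2
c11: - | r0:Mul1,r1:4,r2:10,r3:-2,r4:2,r5:Mul2

STATUS = VALUE 10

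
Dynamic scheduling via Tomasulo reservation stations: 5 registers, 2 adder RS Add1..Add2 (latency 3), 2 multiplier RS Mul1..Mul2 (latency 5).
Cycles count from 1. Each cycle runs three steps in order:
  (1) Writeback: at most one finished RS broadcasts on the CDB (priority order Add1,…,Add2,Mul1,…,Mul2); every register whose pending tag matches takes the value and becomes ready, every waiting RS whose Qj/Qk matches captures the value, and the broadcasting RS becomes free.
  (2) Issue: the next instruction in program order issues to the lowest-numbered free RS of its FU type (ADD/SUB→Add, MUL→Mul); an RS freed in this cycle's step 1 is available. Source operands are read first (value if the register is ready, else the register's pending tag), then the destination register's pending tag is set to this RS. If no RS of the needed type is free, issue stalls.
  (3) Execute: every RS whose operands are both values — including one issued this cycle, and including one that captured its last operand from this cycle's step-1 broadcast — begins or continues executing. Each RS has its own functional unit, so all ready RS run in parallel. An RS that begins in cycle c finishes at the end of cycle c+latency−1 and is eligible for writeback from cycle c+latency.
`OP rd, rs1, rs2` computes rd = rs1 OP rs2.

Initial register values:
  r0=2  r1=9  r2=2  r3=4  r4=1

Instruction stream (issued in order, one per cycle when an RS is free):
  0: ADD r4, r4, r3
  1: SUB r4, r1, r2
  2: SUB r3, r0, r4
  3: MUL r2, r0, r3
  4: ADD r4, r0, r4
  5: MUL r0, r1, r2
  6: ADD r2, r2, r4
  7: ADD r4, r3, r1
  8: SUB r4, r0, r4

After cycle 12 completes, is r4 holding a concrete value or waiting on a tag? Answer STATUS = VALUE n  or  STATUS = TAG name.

cycle 1: issue ADD r4<-Add1 // r0:2,r1:9,r2:2,r3:4,r4:Add1
cycle 2: issue SUB r4<-Add2 // r0:2,r1:9,r2:2,r3:4,r4:Add2
cycle 3: stall // r0:2,r1:9,r2:2,r3:4,r4:Add2
cycle 4: CDB Add1=5; issue SUB r3<-Add1 // r0:2,r1:9,r2:2,r3:Add1,r4:Add2
cycle 5: CDB Add2=7; issue MUL r2<-Mul1 // r0:2,r1:9,r2:Mul1,r3:Add1,r4:7
cycle 6: issue ADD r4<-Add2 // r0:2,r1:9,r2:Mul1,r3:Add1,r4:Add2
cycle 7: issue MUL r0<-Mul2 // r0:Mul2,r1:9,r2:Mul1,r3:Add1,r4:Add2
cycle 8: CDB Add1=-5; issue ADD r2<-Add1 // r0:Mul2,r1:9,r2:Add1,r3:-5,r4:Add2
cycle 9: CDB Add2=9; issue ADD r4<-Add2 // r0:Mul2,r1:9,r2:Add1,r3:-5,r4:Add2
cycle 10: stall // r0:Mul2,r1:9,r2:Add1,r3:-5,r4:Add2
cycle 11: stall // r0:Mul2,r1:9,r2:Add1,r3:-5,r4:Add2
cycle 12: CDB Add2=4; issue SUB r4<-Add2 // r0:Mul2,r1:9,r2:Add1,r3:-5,r4:Add2

STATUS = TAG Add2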